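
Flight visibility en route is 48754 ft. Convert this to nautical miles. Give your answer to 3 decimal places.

8.024 nmi

1 ft = 0.000164579 nmi, so 48754 × 0.000164579 = 8.024 nmi.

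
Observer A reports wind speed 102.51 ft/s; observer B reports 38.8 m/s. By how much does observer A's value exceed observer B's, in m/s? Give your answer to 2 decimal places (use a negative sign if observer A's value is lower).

observer A: 102.51 ft/s = 31.24505 m/s.
Difference: 31.24505 − 38.80000 = -7.55 m/s.

-7.55 m/s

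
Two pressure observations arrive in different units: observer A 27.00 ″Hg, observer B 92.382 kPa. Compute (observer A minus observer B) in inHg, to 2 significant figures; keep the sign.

observer B: 92.382 kPa = 27.2804 inHg.
Difference: 27.0000 − 27.2804 = -0.28 inHg.

-0.28 inHg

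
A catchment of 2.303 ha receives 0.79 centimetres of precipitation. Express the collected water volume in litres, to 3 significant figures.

182000 litres

Depth: 0.79 cm × 10 = 7.9 mm.
Area: 2.303 ha = 23030 m².
1 mm over 1 m² is 1 L, so volume = 7.9 × 23030 = 181937 L ≈ 182000 L.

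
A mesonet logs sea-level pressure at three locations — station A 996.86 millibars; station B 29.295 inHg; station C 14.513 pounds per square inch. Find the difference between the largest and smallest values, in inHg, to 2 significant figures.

station A: 996.86 mb = 29.4373 inHg.
station C: 14.513 psi = 29.5488 inHg.
Spread: 29.5488 − 29.2950 = 0.25 inHg.

0.25 inHg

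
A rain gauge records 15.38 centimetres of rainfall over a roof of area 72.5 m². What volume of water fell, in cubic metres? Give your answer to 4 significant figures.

11.15 cubic metres

Depth: 15.38 cm × 10 = 153.8 mm.
1 mm over 1 m² is 1 L, so volume = 153.8 × 72.5 = 11150.5 L = 11.15 m³.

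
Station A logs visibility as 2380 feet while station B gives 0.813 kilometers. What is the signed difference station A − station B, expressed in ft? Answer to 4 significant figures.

-287.3 ft

station B: 0.813 km = 2667.323 ft.
Difference: 2380.000 − 2667.323 = -287.3 ft.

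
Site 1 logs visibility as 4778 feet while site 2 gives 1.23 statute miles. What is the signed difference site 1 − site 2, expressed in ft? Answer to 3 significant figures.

-1720 ft

site 2: 1.23 SM = 6494.40 ft.
Difference: 4778.00 − 6494.40 = -1720 ft.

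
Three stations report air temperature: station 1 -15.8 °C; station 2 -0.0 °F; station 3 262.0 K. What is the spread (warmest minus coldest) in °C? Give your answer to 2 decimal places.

6.63 °C

station 2: -0.0 °F = -17.778 °C.
station 3: 262.0 K = -11.150 °C.
Spread: (-11.150) − (-17.778) = 6.628 °C.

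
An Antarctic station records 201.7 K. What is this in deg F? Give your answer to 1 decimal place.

First to °C: -71.45 °C.
Then to °F: -96.6 °F.

-96.6 °F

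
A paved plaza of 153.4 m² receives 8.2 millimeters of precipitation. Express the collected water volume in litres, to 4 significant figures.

1258 litres

1 mm over 1 m² is 1 L, so volume = 8.2 × 153.4 = 1257.88 L ≈ 1258 L.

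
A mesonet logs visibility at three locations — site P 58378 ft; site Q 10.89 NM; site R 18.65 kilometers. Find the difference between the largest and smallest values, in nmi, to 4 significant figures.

1.282 nmi

site P: 58378 ft = 9.60778 nmi.
site R: 18.65 km = 10.07019 nmi.
Spread: 10.89000 − 9.60778 = 1.282 nmi.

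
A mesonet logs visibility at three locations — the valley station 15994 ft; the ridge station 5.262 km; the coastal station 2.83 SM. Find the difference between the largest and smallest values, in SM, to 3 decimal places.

0.440 SM

the valley station: 15994 ft = 3.02917 SM.
the ridge station: 5.262 km = 3.26966 SM.
Spread: 3.26966 − 2.83000 = 0.440 SM.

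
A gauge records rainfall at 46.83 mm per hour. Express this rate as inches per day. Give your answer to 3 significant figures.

46.83 mm/hour × 0.0393701 in/mm × 24 hour/day = 44.2 in/day.

44.2 in/day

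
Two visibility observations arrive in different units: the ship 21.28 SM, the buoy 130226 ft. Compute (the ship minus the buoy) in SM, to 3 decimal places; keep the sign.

the buoy: 130226 ft = 24.66402 SM.
Difference: 21.28000 − 24.66402 = -3.384 SM.

-3.384 SM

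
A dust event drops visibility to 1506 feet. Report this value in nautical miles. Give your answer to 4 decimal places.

0.2479 nmi

1 ft = 0.000164579 nmi, so 1506 × 0.000164579 = 0.2479 nmi.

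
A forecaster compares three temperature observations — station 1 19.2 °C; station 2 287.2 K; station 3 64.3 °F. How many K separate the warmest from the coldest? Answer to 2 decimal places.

station 2: 287.2 K = 14.050 °C.
station 3: 64.3 °F = 17.944 °C.
Spread: 19.200 − 14.050 = 5.150 °C.

5.15 K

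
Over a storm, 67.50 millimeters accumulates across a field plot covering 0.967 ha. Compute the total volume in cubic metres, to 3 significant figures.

653 cubic metres

Area: 0.967 ha = 9670 m².
1 mm over 1 m² is 1 L, so volume = 67.5 × 9670 = 652725 L = 653 m³.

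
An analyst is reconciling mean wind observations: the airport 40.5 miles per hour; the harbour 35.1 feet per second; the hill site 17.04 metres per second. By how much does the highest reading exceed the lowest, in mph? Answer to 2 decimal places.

the harbour: 35.1 ft/s = 23.9318 mph.
the hill site: 17.04 m/s = 38.1174 mph.
Spread: 40.5000 − 23.9318 = 16.57 mph.

16.57 mph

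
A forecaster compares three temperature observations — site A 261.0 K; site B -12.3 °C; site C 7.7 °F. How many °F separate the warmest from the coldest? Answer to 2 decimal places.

2.43 °F

site A: 261.0 K = -12.150 °C.
site C: 7.7 °F = -13.500 °C.
Spread: (-12.150) − (-13.500) = 1.350 °C = 2.43 °F.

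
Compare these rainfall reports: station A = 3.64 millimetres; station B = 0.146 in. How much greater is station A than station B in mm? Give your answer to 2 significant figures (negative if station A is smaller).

station B: 0.146 in = 3.70840 mm.
Difference: 3.64000 − 3.70840 = -0.068 mm.

-0.068 mm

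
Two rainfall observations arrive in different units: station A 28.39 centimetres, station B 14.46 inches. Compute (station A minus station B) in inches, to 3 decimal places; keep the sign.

-3.283 in

station A: 28.39 cm = 11.17717 in.
Difference: 11.17717 − 14.46000 = -3.283 in.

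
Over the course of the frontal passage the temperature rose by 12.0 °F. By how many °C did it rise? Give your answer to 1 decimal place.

For a temperature change the 32° offset cancels: Δ°C = 12.0 × 0.5556 = 6.7 °C.

6.7 °C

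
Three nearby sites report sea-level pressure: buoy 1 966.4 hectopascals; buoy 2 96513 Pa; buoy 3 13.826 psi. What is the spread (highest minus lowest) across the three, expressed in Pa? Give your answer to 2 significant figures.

buoy 1: 966.4 hPa = 96640.00 Pa.
buoy 3: 13.826 psi = 95326.91 Pa.
Spread: 96640.00 − 95326.91 = 1300 Pa.

1300 Pa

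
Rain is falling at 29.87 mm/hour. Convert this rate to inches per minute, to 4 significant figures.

29.87 mm/hour × 0.0393701 in/mm × 0.0166667 hour/minute = 0.01960 in/minute.

0.01960 in/minute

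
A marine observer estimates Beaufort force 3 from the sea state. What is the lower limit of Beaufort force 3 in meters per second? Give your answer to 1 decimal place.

3.4 m/s

Beaufort 3 (gentle breeze) spans 3.4–5.4 m/s.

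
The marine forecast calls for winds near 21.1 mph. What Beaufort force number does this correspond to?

21.1 mph = 9.4 m/s, which is Beaufort 5 (fresh breeze, 8.0–10.7 m/s).

Beaufort force 5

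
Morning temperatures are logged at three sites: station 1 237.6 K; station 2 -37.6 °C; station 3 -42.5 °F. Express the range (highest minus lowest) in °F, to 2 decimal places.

10.51 °F

station 1: 237.6 K = -35.550 °C.
station 3: -42.5 °F = -41.389 °C.
Spread: (-35.550) − (-41.389) = 5.839 °C = 10.51 °F.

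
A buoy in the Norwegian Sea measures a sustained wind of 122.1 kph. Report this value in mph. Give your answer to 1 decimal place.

75.9 mph

1 km/h = 0.621371 mph, so 122.1 × 0.621371 = 75.9 mph.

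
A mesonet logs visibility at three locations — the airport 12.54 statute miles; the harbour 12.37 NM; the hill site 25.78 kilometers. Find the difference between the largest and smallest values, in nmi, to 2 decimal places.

the airport: 12.54 SM = 10.8970 nmi.
the hill site: 25.78 km = 13.9201 nmi.
Spread: 13.9201 − 10.8970 = 3.02 nmi.

3.02 nmi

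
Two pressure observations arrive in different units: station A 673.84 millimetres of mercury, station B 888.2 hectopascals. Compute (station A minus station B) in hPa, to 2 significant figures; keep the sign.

10 hPa

station A: 673.84 mmHg = 898.38 hPa.
Difference: 898.38 − 888.20 = 10 hPa.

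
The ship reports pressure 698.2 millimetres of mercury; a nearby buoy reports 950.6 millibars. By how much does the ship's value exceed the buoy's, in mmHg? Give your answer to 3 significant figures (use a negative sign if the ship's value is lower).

the buoy: 950.6 mb = 713.009 mmHg.
Difference: 698.200 − 713.009 = -14.8 mmHg.

-14.8 mmHg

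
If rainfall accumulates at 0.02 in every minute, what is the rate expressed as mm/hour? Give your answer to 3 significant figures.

30.5 mm/hour

0.02 in/minute × 25.4 mm/in × 60 minute/hour = 30.5 mm/hour.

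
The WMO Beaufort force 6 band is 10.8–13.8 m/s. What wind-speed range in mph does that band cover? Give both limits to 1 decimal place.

10.8–13.8 m/s × 2.237 = 24.2–30.9 mph.

24.2 to 30.9 mph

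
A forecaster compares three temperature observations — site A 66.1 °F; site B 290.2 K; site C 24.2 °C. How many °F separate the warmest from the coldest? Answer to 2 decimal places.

site A: 66.1 °F = 18.944 °C.
site B: 290.2 K = 17.050 °C.
Spread: 24.200 − 17.050 = 7.150 °C = 12.87 °F.

12.87 °F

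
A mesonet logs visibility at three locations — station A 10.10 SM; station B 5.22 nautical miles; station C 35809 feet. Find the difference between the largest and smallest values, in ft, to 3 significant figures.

station A: 10.10 SM = 53328.00 ft.
station B: 5.22 nmi = 31717.32 ft.
Spread: 53328.00 − 31717.32 = 21600 ft.

21600 ft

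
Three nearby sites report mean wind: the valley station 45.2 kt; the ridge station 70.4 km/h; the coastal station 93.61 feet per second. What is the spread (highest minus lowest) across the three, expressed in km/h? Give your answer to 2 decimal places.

the valley station: 45.2 kt = 83.7104 km/h.
the coastal station: 93.61 ft/s = 102.7164 km/h.
Spread: 102.7164 − 70.4000 = 32.32 km/h.

32.32 km/h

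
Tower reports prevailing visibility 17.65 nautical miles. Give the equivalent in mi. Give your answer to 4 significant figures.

20.31 SM

1 nmi = 1.15078 SM, so 17.65 × 1.15078 = 20.31 SM.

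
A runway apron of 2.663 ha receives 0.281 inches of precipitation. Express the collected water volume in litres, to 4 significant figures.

Depth: 0.281 in × 25.4 = 7.1374 mm.
Area: 2.663 ha = 26630 m².
1 mm over 1 m² is 1 L, so volume = 7.1374 × 26630 = 190068.96 L ≈ 190100 L.

190100 litres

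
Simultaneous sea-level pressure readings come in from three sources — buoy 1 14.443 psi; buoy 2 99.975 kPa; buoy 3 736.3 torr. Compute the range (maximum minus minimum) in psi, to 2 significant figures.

buoy 2: 99.975 kPa = 14.5001 psi.
buoy 3: 736.3 mmHg = 14.2377 psi.
Spread: 14.5001 − 14.2377 = 0.26 psi.

0.26 psi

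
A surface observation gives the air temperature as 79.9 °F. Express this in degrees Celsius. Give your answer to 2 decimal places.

°C = (°F − 32) × 5/9 = (79.9 − 32) / 1.8 = 26.61 °C.

26.61 °C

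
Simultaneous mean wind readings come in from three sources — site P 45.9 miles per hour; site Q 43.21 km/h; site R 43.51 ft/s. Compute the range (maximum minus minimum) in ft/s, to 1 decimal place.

27.9 ft/s

site P: 45.9 mph = 67.320 ft/s.
site Q: 43.21 km/h = 39.379 ft/s.
Spread: 67.320 − 39.379 = 27.9 ft/s.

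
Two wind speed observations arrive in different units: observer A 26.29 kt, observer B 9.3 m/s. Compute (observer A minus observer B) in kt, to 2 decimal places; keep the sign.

observer B: 9.3 m/s = 18.0778 kt.
Difference: 26.2900 − 18.0778 = 8.21 kt.

8.21 kt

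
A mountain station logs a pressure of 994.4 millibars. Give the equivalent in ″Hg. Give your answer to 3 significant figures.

1 mb = 0.02953 inHg, so 994.4 × 0.02953 = 29.4 inHg.

29.4 inHg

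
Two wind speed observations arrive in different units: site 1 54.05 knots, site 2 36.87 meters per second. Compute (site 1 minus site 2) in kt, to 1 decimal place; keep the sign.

-17.6 kt

site 2: 36.87 m/s = 71.670 kt.
Difference: 54.050 − 71.670 = -17.6 kt.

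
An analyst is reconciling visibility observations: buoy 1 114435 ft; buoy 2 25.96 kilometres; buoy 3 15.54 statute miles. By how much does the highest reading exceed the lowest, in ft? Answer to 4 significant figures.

buoy 2: 25.96 km = 85170.60 ft.
buoy 3: 15.54 SM = 82051.20 ft.
Spread: 114435.00 − 82051.20 = 32380 ft.

32380 ft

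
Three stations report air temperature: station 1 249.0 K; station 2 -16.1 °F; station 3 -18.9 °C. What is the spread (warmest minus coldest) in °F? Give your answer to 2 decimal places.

station 1: 249.0 K = -24.150 °C.
station 2: -16.1 °F = -26.722 °C.
Spread: (-18.900) − (-26.722) = 7.822 °C = 14.08 °F.

14.08 °F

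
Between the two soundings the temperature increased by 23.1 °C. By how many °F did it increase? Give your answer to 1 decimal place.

Converting a difference, only the 9/5 scale factor applies: Δ°F = 23.1 × 1.8 = 41.6 °F.

41.6 °F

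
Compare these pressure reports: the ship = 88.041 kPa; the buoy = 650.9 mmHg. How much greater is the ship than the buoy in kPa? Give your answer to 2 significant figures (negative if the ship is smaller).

1.3 kPa

the buoy: 650.9 mmHg = 86.780 kPa.
Difference: 88.041 − 86.780 = 1.3 kPa.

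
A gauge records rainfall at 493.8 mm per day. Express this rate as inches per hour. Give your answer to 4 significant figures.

0.8100 in/hour

493.8 mm/day × 0.0393701 in/mm × 0.0416667 day/hour = 0.8100 in/hour.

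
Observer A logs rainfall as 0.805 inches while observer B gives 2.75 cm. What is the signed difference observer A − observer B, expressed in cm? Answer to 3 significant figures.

-0.705 cm

observer A: 0.805 in = 2.04470 cm.
Difference: 2.04470 − 2.75000 = -0.705 cm.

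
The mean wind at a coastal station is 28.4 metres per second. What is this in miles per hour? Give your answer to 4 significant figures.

63.53 mph

1 m/s = 2.23694 mph, so 28.4 × 2.23694 = 63.53 mph.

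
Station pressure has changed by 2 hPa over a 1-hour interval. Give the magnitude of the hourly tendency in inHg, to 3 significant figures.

2 hPa / 1 h × 0.02953 inHg/hPa = 0.0591 inHg/h.

0.0591 inHg per hour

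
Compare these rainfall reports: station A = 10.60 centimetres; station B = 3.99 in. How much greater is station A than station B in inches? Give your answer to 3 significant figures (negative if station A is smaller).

station A: 10.60 cm = 4.17323 in.
Difference: 4.17323 − 3.99000 = 0.183 in.

0.183 in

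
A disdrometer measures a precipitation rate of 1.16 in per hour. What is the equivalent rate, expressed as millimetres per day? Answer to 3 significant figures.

707 mm/day

1.16 in/hour × 25.4 mm/in × 24 hour/day = 707 mm/day.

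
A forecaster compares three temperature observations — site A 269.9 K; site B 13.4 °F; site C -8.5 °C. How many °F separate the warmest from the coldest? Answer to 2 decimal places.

site A: 269.9 K = -3.250 °C.
site B: 13.4 °F = -10.333 °C.
Spread: (-3.250) − (-10.333) = 7.083 °C = 12.75 °F.

12.75 °F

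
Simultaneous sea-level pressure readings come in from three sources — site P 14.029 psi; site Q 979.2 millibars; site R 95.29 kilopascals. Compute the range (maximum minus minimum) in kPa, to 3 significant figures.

2.63 kPa

site P: 14.029 psi = 96.7266 kPa.
site Q: 979.2 mb = 97.9200 kPa.
Spread: 97.9200 − 95.2900 = 2.63 kPa.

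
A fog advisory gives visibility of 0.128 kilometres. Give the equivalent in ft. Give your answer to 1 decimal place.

1 km = 3280.84 ft, so 0.128 × 3280.84 = 419.9 ft.

419.9 ft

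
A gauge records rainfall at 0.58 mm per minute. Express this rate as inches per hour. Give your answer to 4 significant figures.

1.370 in/hour

0.58 mm/minute × 0.0393701 in/mm × 60 minute/hour = 1.370 in/hour.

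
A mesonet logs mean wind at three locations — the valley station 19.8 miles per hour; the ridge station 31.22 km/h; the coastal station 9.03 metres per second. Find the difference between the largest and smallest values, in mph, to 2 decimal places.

the ridge station: 31.22 km/h = 19.3992 mph.
the coastal station: 9.03 m/s = 20.1995 mph.
Spread: 20.1995 − 19.3992 = 0.80 mph.

0.80 mph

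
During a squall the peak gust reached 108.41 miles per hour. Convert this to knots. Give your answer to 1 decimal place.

1 mph = 0.868976 kt, so 108.41 × 0.868976 = 94.2 kt.

94.2 kt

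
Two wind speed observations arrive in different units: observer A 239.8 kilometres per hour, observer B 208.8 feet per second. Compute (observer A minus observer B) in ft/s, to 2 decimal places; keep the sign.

observer A: 239.8 km/h = 218.5404 ft/s.
Difference: 218.5404 − 208.8000 = 9.74 ft/s.

9.74 ft/s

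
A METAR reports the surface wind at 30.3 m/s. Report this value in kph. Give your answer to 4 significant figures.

109.1 km/h

1 m/s = 3.6 km/h, so 30.3 × 3.6 = 109.1 km/h.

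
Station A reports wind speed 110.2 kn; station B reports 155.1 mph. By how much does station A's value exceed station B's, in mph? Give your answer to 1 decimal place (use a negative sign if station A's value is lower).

station A: 110.2 kt = 126.816 mph.
Difference: 126.816 − 155.100 = -28.3 mph.

-28.3 mph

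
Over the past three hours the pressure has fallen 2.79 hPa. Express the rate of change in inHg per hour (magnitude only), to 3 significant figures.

0.0275 inHg per hour

2.79 hPa / 3 h × 0.02953 inHg/hPa = 0.0275 inHg/h.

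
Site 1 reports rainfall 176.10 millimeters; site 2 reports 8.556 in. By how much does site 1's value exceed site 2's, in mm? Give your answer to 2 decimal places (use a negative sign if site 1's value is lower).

-41.22 mm

site 2: 8.556 in = 217.3224 mm.
Difference: 176.1000 − 217.3224 = -41.22 mm.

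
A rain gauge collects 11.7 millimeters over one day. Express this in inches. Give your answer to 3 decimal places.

0.461 in

1 mm = 0.0393701 in, so 11.7 × 0.0393701 = 0.461 in.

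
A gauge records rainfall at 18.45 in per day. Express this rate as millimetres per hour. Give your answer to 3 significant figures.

19.5 mm/hour

18.45 in/day × 25.4 mm/in × 0.0416667 day/hour = 19.5 mm/hour.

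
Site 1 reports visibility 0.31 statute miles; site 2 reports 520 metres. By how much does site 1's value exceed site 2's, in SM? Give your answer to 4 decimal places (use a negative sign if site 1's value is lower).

site 2: 520 m = 0.323113 SM.
Difference: 0.310000 − 0.323113 = -0.0131 SM.

-0.0131 SM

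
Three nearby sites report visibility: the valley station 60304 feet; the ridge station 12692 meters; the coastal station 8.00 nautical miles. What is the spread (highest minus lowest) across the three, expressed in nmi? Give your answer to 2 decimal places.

3.07 nmi

the valley station: 60304 ft = 9.9248 nmi.
the ridge station: 12692 m = 6.8531 nmi.
Spread: 9.9248 − 6.8531 = 3.07 nmi.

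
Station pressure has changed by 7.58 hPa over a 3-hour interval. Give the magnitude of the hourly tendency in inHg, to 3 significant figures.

0.0746 inHg per hour

7.58 hPa / 3 h × 0.02953 inHg/hPa = 0.0746 inHg/h.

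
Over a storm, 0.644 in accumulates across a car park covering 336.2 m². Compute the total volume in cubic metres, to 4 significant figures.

Depth: 0.644 in × 25.4 = 16.3576 mm.
1 mm over 1 m² is 1 L, so volume = 16.3576 × 336.2 = 5499.4251 L = 5.499 m³.

5.499 cubic metres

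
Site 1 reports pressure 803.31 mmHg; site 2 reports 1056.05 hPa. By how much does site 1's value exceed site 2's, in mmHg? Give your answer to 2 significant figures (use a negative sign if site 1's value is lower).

site 2: 1056.05 hPa = 792.10 mmHg.
Difference: 803.31 − 792.10 = 11 mmHg.

11 mmHg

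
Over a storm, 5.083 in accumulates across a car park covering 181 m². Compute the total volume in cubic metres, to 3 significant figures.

Depth: 5.083 in × 25.4 = 129.1082 mm.
1 mm over 1 m² is 1 L, so volume = 129.1082 × 181 = 23368.584 L = 23.4 m³.

23.4 cubic metres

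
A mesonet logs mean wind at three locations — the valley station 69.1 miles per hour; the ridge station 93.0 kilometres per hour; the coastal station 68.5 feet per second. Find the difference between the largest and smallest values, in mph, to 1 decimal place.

22.4 mph

the ridge station: 93.0 km/h = 57.788 mph.
the coastal station: 68.5 ft/s = 46.705 mph.
Spread: 69.100 − 46.705 = 22.4 mph.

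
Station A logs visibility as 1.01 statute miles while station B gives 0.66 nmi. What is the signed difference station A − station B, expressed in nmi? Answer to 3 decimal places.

station A: 1.01 SM = 0.87767 nmi.
Difference: 0.87767 − 0.66000 = 0.218 nmi.

0.218 nmi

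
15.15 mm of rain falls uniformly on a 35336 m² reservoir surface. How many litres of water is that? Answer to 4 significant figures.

535300 litres

1 mm over 1 m² is 1 L, so volume = 15.15 × 35336 = 535340.4 L ≈ 535300 L.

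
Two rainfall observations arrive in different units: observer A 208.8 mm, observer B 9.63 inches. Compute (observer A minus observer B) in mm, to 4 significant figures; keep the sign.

observer B: 9.63 in = 244.6020 mm.
Difference: 208.8000 − 244.6020 = -35.80 mm.

-35.80 mm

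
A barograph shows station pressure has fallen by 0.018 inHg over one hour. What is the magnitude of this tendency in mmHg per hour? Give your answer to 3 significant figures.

0.457 mmHg per hour

0.018 inHg / 1 h × 25.4 mmHg/inHg = 0.457 mmHg/h.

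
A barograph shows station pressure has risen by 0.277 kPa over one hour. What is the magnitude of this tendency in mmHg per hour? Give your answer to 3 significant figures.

2.08 mmHg per hour

0.277 kPa / 1 h × 7.50062 mmHg/kPa = 2.08 mmHg/h.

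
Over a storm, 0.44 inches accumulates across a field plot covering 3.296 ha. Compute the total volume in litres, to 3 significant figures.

368000 litres

Depth: 0.44 in × 25.4 = 11.176 mm.
Area: 3.296 ha = 32960 m².
1 mm over 1 m² is 1 L, so volume = 11.176 × 32960 = 368360.96 L ≈ 368000 L.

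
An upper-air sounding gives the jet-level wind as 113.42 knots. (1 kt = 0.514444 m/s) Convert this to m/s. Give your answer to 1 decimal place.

58.3 m/s

1 kt = 0.514444 m/s, so 113.42 × 0.514444 = 58.3 m/s.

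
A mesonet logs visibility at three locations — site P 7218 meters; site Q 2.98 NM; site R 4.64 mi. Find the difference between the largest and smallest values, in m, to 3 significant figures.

1950 m

site Q: 2.98 nmi = 5518.96 m.
site R: 4.64 SM = 7467.36 m.
Spread: 7467.36 − 5518.96 = 1950 m.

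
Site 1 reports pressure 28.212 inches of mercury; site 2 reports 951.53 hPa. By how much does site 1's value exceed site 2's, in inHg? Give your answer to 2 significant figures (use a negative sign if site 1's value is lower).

0.11 inHg

site 2: 951.53 hPa = 28.0987 inHg.
Difference: 28.2120 − 28.0987 = 0.11 inHg.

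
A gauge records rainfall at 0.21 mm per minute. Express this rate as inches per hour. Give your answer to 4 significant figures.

0.4961 in/hour

0.21 mm/minute × 0.0393701 in/mm × 60 minute/hour = 0.4961 in/hour.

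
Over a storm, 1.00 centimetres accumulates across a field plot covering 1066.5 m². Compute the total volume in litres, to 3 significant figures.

10700 litres

Depth: 1.00 cm × 10 = 10 mm.
1 mm over 1 m² is 1 L, so volume = 10 × 1066.5 = 10665 L ≈ 10700 L.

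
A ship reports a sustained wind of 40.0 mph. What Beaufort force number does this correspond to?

40.0 mph = 17.9 m/s, which is Beaufort 8 (gale, 17.2–20.7 m/s).

Beaufort force 8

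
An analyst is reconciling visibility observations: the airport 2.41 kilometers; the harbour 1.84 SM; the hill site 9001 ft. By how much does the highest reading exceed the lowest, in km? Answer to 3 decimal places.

0.551 km

the harbour: 1.84 SM = 2.96119 km.
the hill site: 9001 ft = 2.74350 km.
Spread: 2.96119 − 2.41000 = 0.551 km.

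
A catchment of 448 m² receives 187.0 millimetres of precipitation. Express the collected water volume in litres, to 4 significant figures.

1 mm over 1 m² is 1 L, so volume = 187 × 448 = 83776 L ≈ 83780 L.

83780 litres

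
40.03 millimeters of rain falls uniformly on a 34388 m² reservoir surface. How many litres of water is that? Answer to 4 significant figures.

1 mm over 1 m² is 1 L, so volume = 40.03 × 34388 = 1376551.6 L ≈ 1377000 L.

1377000 litres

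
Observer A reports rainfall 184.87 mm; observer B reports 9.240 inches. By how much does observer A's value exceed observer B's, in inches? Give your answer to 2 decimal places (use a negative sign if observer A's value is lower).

observer A: 184.87 mm = 7.2783 in.
Difference: 7.2783 − 9.2400 = -1.96 in.

-1.96 in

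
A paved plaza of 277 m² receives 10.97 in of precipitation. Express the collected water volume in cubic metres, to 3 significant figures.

77.2 cubic metres

Depth: 10.97 in × 25.4 = 278.638 mm.
1 mm over 1 m² is 1 L, so volume = 278.638 × 277 = 77182.726 L = 77.2 m³.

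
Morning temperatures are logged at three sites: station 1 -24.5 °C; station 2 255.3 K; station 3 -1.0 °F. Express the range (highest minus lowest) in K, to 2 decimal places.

station 2: 255.3 K = -17.850 °C.
station 3: -1.0 °F = -18.333 °C.
Spread: (-17.850) − (-24.500) = 6.650 °C.

6.65 K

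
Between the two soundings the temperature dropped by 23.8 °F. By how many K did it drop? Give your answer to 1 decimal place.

Converting a difference, only the 9/5 scale factor applies: ΔK = 23.8 × 0.5556 = 13.2 K.

13.2 K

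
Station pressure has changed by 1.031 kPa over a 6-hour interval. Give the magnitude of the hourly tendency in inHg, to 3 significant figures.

1.031 kPa / 6 h × 0.2953 inHg/kPa = 0.0507 inHg/h.

0.0507 inHg per hour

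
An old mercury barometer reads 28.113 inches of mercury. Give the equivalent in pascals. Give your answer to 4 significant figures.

95200 Pa

1 inHg = 3386.39 Pa, so 28.113 × 3386.39 = 95200 Pa.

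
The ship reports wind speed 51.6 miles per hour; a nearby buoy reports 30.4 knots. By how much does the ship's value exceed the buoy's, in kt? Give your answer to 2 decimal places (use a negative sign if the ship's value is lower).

14.44 kt

the ship: 51.6 mph = 44.8392 kt.
Difference: 44.8392 − 30.4000 = 14.44 kt.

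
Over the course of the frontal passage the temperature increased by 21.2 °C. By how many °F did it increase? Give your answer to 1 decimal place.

38.2 °F

Converting a difference, only the 9/5 scale factor applies: Δ°F = 21.2 × 1.8 = 38.2 °F.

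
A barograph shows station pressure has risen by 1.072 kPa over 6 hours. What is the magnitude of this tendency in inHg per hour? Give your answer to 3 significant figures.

0.0528 inHg per hour

1.072 kPa / 6 h × 0.2953 inHg/kPa = 0.0528 inHg/h.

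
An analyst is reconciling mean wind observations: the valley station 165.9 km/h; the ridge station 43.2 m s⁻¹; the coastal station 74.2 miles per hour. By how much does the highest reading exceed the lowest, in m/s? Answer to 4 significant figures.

the valley station: 165.9 km/h = 46.0833 m/s.
the coastal station: 74.2 mph = 33.1704 m/s.
Spread: 46.0833 − 33.1704 = 12.91 m/s.

12.91 m/s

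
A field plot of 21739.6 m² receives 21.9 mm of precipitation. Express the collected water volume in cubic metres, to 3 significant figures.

1 mm over 1 m² is 1 L, so volume = 21.9 × 21739.6 = 476097.24 L = 476 m³.

476 cubic metres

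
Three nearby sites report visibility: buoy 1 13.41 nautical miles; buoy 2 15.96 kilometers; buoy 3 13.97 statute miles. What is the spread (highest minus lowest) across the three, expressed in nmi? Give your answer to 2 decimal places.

4.79 nmi

buoy 2: 15.96 km = 8.6177 nmi.
buoy 3: 13.97 SM = 12.1396 nmi.
Spread: 13.4100 − 8.6177 = 4.79 nmi.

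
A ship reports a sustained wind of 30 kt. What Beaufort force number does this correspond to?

30 kt lies in the Beaufort 7 band (near gale, 28–33 kt).

Beaufort force 7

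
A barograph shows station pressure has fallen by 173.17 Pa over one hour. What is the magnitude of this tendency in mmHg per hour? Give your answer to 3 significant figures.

1.30 mmHg per hour

173.17 Pa / 1 h × 0.00750062 mmHg/Pa = 1.30 mmHg/h.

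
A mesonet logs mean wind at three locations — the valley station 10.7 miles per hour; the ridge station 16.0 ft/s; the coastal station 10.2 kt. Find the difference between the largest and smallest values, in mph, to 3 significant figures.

the ridge station: 16.0 ft/s = 10.9091 mph.
the coastal station: 10.2 kt = 11.7380 mph.
Spread: 11.7380 − 10.7000 = 1.04 mph.

1.04 mph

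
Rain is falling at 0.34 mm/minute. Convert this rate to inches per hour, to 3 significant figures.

0.34 mm/minute × 0.0393701 in/mm × 60 minute/hour = 0.803 in/hour.

0.803 in/hour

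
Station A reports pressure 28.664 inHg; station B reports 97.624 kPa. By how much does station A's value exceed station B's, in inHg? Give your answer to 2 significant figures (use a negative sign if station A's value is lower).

station B: 97.624 kPa = 28.8283 inHg.
Difference: 28.6640 − 28.8283 = -0.16 inHg.

-0.16 inHg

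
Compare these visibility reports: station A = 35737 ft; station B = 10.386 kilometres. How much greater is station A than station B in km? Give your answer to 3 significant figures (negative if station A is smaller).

station A: 35737 ft = 10.89264 km.
Difference: 10.89264 − 10.38600 = 0.507 km.

0.507 km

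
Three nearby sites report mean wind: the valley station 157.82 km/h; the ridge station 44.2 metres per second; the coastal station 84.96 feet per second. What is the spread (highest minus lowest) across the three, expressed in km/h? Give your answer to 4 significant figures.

65.90 km/h

the ridge station: 44.2 m/s = 159.1200 km/h.
the coastal station: 84.96 ft/s = 93.2249 km/h.
Spread: 159.1200 − 93.2249 = 65.90 km/h.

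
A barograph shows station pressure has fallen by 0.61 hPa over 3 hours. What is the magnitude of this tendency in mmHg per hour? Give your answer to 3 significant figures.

0.61 hPa / 3 h × 0.750062 mmHg/hPa = 0.153 mmHg/h.

0.153 mmHg per hour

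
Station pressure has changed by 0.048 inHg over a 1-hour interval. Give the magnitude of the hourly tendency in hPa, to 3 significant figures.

1.63 hPa per hour

0.048 inHg / 1 h × 33.8639 hPa/inHg = 1.63 hPa/h.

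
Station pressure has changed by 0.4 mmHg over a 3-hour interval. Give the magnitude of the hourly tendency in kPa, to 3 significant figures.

0.0178 kPa per hour

0.4 mmHg / 3 h × 0.133322 kPa/mmHg = 0.0178 kPa/h.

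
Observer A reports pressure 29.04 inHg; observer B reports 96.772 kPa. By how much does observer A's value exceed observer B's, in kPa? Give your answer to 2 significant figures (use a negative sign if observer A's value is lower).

observer A: 29.04 inHg = 98.341 kPa.
Difference: 98.341 − 96.772 = 1.6 kPa.

1.6 kPa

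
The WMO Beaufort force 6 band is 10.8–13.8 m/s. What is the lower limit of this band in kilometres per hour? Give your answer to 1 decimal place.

38.9 km/h

10.8–13.8 m/s × 3.6 = 38.9–49.7 km/h.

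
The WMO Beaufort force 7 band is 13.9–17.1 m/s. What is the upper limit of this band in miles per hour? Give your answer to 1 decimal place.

38.3 mph

13.9–17.1 m/s × 2.237 = 31.1–38.3 mph.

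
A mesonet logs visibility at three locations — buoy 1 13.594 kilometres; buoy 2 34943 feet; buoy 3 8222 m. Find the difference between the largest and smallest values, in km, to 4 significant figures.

5.372 km

buoy 2: 34943 ft = 10.65063 km.
buoy 3: 8222 m = 8.22200 km.
Spread: 13.59400 − 8.22200 = 5.372 km.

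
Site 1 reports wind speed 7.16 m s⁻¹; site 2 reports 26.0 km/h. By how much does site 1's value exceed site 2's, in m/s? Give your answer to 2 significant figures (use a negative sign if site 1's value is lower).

-0.062 m/s

site 2: 26.0 km/h = 7.22222 m/s.
Difference: 7.16000 − 7.22222 = -0.062 m/s.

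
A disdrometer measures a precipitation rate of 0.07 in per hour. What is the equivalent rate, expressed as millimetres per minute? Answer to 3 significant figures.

0.0296 mm/minute

0.07 in/hour × 25.4 mm/in × 0.0166667 hour/minute = 0.0296 mm/minute.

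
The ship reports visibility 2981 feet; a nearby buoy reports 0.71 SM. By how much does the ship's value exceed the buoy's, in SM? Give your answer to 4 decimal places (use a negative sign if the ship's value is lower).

the ship: 2981 ft = 0.564583 SM.
Difference: 0.564583 − 0.710000 = -0.1454 SM.

-0.1454 SM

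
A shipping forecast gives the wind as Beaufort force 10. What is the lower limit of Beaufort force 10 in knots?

48 kt

Beaufort 10 (storm) spans 48–55 knots.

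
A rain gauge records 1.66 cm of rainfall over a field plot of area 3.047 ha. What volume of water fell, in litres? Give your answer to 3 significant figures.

506000 litres

Depth: 1.66 cm × 10 = 16.6 mm.
Area: 3.047 ha = 30470 m².
1 mm over 1 m² is 1 L, so volume = 16.6 × 30470 = 505802 L ≈ 506000 L.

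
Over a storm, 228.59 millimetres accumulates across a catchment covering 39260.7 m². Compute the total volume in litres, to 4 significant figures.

8975000 litres

1 mm over 1 m² is 1 L, so volume = 228.59 × 39260.7 = 8974603.4 L ≈ 8975000 L.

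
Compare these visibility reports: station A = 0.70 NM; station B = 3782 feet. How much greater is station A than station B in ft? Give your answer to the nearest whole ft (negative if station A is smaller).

station A: 0.70 nmi = 4253.28 ft.
Difference: 4253.28 − 3782.00 = 471 ft.

471 ft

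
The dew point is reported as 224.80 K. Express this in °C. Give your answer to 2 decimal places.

-48.35 °C

°C = 224.80 − 273.15 = -48.35 °C.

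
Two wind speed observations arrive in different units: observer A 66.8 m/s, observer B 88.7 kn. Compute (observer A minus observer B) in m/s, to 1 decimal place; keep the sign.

observer B: 88.7 kt = 45.631 m/s.
Difference: 66.800 − 45.631 = 21.2 m/s.

21.2 m/s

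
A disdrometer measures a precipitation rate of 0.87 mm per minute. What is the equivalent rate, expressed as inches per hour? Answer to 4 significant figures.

2.055 in/hour

0.87 mm/minute × 0.0393701 in/mm × 60 minute/hour = 2.055 in/hour.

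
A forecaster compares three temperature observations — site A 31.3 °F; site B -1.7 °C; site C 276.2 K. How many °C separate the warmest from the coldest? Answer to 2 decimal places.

site A: 31.3 °F = -0.389 °C.
site C: 276.2 K = 3.050 °C.
Spread: 3.050 − (-1.700) = 4.750 °C.

4.75 °C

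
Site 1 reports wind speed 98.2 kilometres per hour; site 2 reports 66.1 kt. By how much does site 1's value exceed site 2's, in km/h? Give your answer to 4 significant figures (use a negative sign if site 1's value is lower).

-24.22 km/h

site 2: 66.1 kt = 122.4172 km/h.
Difference: 98.2000 − 122.4172 = -24.22 km/h.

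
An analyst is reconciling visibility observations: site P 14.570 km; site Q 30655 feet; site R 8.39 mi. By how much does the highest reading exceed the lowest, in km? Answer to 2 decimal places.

5.23 km

site Q: 30655 ft = 9.3436 km.
site R: 8.39 SM = 13.5024 km.
Spread: 14.5700 − 9.3436 = 5.23 km.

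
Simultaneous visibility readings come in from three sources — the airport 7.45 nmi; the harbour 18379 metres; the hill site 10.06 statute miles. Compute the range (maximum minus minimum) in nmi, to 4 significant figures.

the harbour: 18379 m = 9.92387 nmi.
the hill site: 10.06 SM = 8.74190 nmi.
Spread: 9.92387 − 7.45000 = 2.474 nmi.

2.474 nmi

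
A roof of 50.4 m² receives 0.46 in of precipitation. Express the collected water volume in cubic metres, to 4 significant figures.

Depth: 0.46 in × 25.4 = 11.684 mm.
1 mm over 1 m² is 1 L, so volume = 11.684 × 50.4 = 588.8736 L = 0.5889 m³.

0.5889 cubic metres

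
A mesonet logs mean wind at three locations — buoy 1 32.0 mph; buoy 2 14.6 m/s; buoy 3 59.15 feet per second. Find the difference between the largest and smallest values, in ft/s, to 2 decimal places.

buoy 1: 32.0 mph = 46.9333 ft/s.
buoy 2: 14.6 m/s = 47.9003 ft/s.
Spread: 59.1500 − 46.9333 = 12.22 ft/s.

12.22 ft/s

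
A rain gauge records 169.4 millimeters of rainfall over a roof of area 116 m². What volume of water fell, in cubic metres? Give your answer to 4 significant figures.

1 mm over 1 m² is 1 L, so volume = 169.4 × 116 = 19650.4 L = 19.65 m³.

19.65 cubic metres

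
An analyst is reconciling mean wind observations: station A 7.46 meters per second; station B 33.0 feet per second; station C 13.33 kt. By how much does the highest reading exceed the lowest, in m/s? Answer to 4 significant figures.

station B: 33.0 ft/s = 10.05840 m/s.
station C: 13.33 kt = 6.85754 m/s.
Spread: 10.05840 − 6.85754 = 3.201 m/s.

3.201 m/s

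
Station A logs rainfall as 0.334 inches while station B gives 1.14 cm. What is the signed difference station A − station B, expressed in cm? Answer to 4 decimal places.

station A: 0.334 in = 0.848360 cm.
Difference: 0.848360 − 1.140000 = -0.2916 cm.

-0.2916 cm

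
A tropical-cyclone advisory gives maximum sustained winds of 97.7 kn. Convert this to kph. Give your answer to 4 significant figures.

1 kt = 1.852 km/h, so 97.7 × 1.852 = 180.9 km/h.

180.9 km/h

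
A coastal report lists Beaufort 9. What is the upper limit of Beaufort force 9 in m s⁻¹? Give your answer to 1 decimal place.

24.4 m/s

Beaufort 9 (strong gale) spans 20.8–24.4 m/s.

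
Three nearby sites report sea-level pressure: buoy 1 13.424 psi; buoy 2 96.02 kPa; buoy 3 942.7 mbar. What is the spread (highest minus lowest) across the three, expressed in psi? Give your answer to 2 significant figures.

buoy 2: 96.02 kPa = 13.9265 psi.
buoy 3: 942.7 mb = 13.6727 psi.
Spread: 13.9265 − 13.4240 = 0.50 psi.

0.50 psi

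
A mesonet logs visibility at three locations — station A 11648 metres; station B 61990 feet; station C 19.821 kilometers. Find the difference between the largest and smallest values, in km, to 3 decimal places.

station A: 11648 m = 11.64800 km.
station B: 61990 ft = 18.89455 km.
Spread: 19.82100 − 11.64800 = 8.173 km.

8.173 km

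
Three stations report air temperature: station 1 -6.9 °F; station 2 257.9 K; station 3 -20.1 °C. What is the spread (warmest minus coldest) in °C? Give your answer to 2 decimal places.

station 1: -6.9 °F = -21.611 °C.
station 2: 257.9 K = -15.250 °C.
Spread: (-15.250) − (-21.611) = 6.361 °C.

6.36 °C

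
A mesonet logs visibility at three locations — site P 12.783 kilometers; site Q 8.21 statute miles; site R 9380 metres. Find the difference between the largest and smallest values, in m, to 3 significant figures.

3830 m

site P: 12.783 km = 12783.00 m.
site Q: 8.21 SM = 13212.71 m.
Spread: 13212.71 − 9380.00 = 3830 m.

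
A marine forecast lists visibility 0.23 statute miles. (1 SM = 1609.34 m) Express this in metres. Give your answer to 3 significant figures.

370 m

1 SM = 1609.34 m, so 0.23 × 1609.34 = 370 m.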